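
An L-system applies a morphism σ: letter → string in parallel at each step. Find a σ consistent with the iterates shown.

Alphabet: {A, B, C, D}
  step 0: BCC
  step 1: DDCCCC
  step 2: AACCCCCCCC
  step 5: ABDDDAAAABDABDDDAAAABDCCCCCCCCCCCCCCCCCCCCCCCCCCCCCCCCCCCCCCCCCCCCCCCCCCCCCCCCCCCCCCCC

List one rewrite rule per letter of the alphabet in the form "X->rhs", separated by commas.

A->ABD, B->DD, C->CC, D->A

  step 1 ⇒ step 2: DDCCCC ⇒ A·A·CC·CC·CC·CC
    C ↦ CC
    D ↦ A
    A ↦ ABD  (constrained at step 2)
  step 0 ⇒ step 1: BCC ⇒ DD·CC·CC
    B ↦ DD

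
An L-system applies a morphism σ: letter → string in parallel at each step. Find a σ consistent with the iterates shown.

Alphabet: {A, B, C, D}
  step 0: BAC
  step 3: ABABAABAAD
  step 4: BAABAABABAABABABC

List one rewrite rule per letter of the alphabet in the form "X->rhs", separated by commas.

A->BA, B->A, C->D, D->BC

  step 3 ⇒ step 4: ABABAABAAD ⇒ BA·A·BA·A·BA·BA·A·BA·BA·BC
    A ↦ BA
    B ↦ A
    D ↦ BC
    C ↦ D  (constrained at step 0)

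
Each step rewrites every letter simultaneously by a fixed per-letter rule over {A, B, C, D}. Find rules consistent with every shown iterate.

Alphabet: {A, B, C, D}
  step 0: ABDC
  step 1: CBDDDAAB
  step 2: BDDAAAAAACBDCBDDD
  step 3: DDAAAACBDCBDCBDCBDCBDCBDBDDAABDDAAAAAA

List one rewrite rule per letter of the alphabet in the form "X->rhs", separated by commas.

A->CBD, B->DD, C->B, D->AA

  step 2 ⇒ step 3: BDDAAAAAACBDCBDDD ⇒ DD·AA·AA·CBD·CBD·CBD·CBD·CBD·CBD·B·DD·AA·B·DD·AA·AA·AA
    A ↦ CBD
    B ↦ DD
    C ↦ B
    D ↦ AA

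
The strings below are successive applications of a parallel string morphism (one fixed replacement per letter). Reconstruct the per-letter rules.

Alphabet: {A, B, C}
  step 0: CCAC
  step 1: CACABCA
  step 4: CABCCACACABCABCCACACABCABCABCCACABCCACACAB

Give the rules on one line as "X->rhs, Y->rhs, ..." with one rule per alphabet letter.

  step 0 ⇒ step 1: CCAC ⇒ CA·CA·B·CA
    A ↦ B
    C ↦ CA
    B ↦ CCA  (constrained at step 1)

A->B, B->CCA, C->CA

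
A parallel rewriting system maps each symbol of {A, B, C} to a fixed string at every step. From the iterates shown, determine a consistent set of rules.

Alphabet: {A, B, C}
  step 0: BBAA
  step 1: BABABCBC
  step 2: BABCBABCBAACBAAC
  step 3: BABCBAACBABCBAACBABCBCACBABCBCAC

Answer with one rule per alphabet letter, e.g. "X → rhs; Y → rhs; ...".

A->BC, B->BA, C->AC

  step 2 ⇒ step 3: BABCBABCBAACBAAC ⇒ BA·BC·BA·AC·BA·BC·BA·AC·BA·BC·BC·AC·BA·BC·BC·AC
    A ↦ BC
    B ↦ BA
    C ↦ AC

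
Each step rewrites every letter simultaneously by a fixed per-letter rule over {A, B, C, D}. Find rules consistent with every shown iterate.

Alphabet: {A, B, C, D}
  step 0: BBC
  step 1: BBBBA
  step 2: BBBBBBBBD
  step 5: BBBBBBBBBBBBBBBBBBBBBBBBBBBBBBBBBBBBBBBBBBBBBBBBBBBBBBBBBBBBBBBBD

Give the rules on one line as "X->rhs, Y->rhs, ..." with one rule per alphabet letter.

  step 1 ⇒ step 2: BBBBA ⇒ BB·BB·BB·BB·D
    A ↦ D
    B ↦ BB
  step 0 ⇒ step 1: BBC ⇒ BB·BB·A
    C ↦ A
    D ↦ C  (constrained at step 2)

A->D, B->BB, C->A, D->C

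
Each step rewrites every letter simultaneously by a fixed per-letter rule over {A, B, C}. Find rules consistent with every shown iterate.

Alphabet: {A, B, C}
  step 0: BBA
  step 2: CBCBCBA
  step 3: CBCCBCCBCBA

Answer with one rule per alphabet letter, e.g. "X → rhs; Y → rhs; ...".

  step 2 ⇒ step 3: CBCBCBA ⇒ CB·C·CB·C·CB·C·BA
    A ↦ BA
    B ↦ C
    C ↦ CB

A->BA, B->C, C->CB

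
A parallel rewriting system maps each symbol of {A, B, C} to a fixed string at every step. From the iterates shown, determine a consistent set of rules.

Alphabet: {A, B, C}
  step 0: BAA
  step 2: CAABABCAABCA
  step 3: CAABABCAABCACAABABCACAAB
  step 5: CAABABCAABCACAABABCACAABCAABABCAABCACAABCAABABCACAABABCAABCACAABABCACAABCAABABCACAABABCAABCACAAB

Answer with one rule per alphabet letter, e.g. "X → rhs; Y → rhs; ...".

A->AB, B->CA, C->CA

  step 2 ⇒ step 3: CAABABCAABCA ⇒ CA·AB·AB·CA·AB·CA·CA·AB·AB·CA·CA·AB
    A ↦ AB
    B ↦ CA
    C ↦ CA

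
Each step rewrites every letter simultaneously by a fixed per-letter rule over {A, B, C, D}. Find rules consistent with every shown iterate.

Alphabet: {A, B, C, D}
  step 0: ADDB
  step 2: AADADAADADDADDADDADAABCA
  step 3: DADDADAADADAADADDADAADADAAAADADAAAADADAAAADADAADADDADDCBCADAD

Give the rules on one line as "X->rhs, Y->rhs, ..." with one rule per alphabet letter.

  step 2 ⇒ step 3: AADADAADADDADDADDADAABCA ⇒ DAD·DAD·AA·DAD·AA·DAD·DAD·AA·DAD·AA·AA·DAD·AA·AA·DAD·AA·AA·DAD·AA·DAD·DAD·DC·BCA·DAD
    A ↦ DAD
    B ↦ DC
    C ↦ BCA
    D ↦ AA

A->DAD, B->DC, C->BCA, D->AA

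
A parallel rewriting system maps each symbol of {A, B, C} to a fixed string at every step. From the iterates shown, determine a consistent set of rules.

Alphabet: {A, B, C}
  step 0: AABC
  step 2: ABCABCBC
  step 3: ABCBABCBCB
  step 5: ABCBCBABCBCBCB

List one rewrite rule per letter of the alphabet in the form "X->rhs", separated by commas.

  step 2 ⇒ step 3: ABCABCBC ⇒ AB·C·B·AB·C·B·C·B
    A ↦ AB
    B ↦ C
    C ↦ B

A->AB, B->C, C->B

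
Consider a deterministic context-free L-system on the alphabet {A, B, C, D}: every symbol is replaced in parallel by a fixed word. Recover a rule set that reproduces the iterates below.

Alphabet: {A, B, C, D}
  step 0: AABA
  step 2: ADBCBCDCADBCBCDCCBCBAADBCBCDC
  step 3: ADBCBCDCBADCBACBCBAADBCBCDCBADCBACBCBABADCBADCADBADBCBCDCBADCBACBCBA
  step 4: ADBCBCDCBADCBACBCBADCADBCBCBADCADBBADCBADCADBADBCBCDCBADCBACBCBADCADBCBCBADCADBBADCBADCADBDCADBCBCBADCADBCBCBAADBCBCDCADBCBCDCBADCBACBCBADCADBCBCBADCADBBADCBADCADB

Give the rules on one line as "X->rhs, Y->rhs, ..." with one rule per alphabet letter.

  step 3 ⇒ step 4: ADBCBCDCBADCBACBCBAADBCBCDCBADCBACBCBABADCBADCADBADBCBCDCBADCBACBCBA ⇒ ADB·CBC·DC·BA·DC·BA·CBC·BA·DC·ADB·CBC·BA·DC·ADB·BA·DC·BA·DC·ADB·ADB·CBC·DC·BA·DC·BA·CBC·BA·DC·ADB·CBC·BA·DC·ADB·BA·DC·BA·DC·ADB·DC·ADB·CBC·BA·DC·ADB·CBC·BA·ADB·CBC·DC·ADB·CBC·DC·BA·DC·BA·CBC·BA·DC·ADB·CBC·BA·DC·ADB·BA·DC·BA·DC·ADB
    A ↦ ADB
    B ↦ DC
    C ↦ BA
    D ↦ CBC

A->ADB, B->DC, C->BA, D->CBC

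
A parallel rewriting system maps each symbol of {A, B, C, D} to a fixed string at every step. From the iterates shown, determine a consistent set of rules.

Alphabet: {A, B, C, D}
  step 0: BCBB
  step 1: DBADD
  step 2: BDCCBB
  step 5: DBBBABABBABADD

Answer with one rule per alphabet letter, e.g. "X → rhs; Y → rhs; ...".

  step 1 ⇒ step 2: DBADD ⇒ B·D·CC·B·B
    A ↦ CC
    B ↦ D
    D ↦ B
  step 0 ⇒ step 1: BCBB ⇒ D·BA·D·D
    C ↦ BA

A->CC, B->D, C->BA, D->B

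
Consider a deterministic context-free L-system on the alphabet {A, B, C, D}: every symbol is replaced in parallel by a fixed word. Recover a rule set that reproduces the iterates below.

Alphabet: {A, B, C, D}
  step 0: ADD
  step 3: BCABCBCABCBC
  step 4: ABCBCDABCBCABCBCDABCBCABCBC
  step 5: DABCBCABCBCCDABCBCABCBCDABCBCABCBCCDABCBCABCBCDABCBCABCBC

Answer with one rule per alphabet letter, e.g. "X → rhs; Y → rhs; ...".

A->D, B->ABC, C->BC, D->C

  step 4 ⇒ step 5: ABCBCDABCBCABCBCDABCBCABCBC ⇒ D·ABC·BC·ABC·BC·C·D·ABC·BC·ABC·BC·D·ABC·BC·ABC·BC·C·D·ABC·BC·ABC·BC·D·ABC·BC·ABC·BC
    A ↦ D
    B ↦ ABC
    C ↦ BC
    D ↦ C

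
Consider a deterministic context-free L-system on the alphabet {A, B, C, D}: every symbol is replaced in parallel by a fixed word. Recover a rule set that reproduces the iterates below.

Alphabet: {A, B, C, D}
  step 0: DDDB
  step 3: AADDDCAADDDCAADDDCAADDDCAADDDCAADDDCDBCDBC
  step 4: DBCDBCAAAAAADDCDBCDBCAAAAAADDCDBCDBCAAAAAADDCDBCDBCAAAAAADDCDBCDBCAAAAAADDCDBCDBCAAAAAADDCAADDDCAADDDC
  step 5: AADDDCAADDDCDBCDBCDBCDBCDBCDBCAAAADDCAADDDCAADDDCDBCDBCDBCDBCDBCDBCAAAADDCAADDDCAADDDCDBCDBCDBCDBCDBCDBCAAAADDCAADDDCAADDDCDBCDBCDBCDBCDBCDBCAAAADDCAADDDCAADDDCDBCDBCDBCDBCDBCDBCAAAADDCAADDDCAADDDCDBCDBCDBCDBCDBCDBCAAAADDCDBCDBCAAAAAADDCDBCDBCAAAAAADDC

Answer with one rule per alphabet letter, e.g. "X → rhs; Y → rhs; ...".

A->DBC, B->D, C->DDC, D->AA

  step 4 ⇒ step 5: DBCDBCAAAAAADDCDBCDBCAAAAAADDCDBCDBCAAAAAADDCDBCDBCAAAAAADDCDBCDBCAAAAAADDCDBCDBCAAAAAADDCAADDDCAADDDC ⇒ AA·D·DDC·AA·D·DDC·DBC·DBC·DBC·DBC·DBC·DBC·AA·AA·DDC·AA·D·DDC·AA·D·DDC·DBC·DBC·DBC·DBC·DBC·DBC·AA·AA·DDC·AA·D·DDC·AA·D·DDC·DBC·DBC·DBC·DBC·DBC·DBC·AA·AA·DDC·AA·D·DDC·AA·D·DDC·DBC·DBC·DBC·DBC·DBC·DBC·AA·AA·DDC·AA·D·DDC·AA·D·DDC·DBC·DBC·DBC·DBC·DBC·DBC·AA·AA·DDC·AA·D·DDC·AA·D·DDC·DBC·DBC·DBC·DBC·DBC·DBC·AA·AA·DDC·DBC·DBC·AA·AA·AA·DDC·DBC·DBC·AA·AA·AA·DDC
    A ↦ DBC
    B ↦ D
    C ↦ DDC
    D ↦ AA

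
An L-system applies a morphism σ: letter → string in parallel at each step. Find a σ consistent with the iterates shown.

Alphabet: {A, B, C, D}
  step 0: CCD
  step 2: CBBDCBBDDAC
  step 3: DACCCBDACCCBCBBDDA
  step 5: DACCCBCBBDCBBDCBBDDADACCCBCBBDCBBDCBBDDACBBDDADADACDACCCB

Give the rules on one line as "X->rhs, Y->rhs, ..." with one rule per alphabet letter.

A->BD, B->C, C->DA, D->CB

  step 2 ⇒ step 3: CBBDCBBDDAC ⇒ DA·C·C·CB·DA·C·C·CB·CB·BD·DA
    A ↦ BD
    B ↦ C
    C ↦ DA
    D ↦ CB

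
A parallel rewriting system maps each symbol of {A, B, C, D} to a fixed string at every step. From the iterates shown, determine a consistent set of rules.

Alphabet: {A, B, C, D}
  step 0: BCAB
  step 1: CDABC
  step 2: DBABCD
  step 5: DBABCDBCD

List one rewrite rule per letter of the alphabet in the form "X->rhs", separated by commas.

  step 1 ⇒ step 2: CDABC ⇒ D·B·AB·C·D
    A ↦ AB
    B ↦ C
    C ↦ D
    D ↦ B

A->AB, B->C, C->D, D->B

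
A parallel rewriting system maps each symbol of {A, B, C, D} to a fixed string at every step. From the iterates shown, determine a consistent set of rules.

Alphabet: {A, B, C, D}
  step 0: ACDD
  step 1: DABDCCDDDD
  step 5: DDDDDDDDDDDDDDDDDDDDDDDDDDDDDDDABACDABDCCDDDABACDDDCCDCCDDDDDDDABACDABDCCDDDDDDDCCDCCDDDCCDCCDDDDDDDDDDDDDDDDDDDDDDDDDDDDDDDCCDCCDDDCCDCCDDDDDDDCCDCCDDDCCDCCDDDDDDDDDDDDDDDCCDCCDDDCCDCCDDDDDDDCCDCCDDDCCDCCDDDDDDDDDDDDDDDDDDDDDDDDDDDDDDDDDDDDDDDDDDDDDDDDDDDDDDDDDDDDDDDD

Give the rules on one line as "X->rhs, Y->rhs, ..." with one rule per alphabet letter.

A->DAB, B->AC, C->DCC, D->DD

  step 0 ⇒ step 1: ACDD ⇒ DAB·DCC·DD·DD
    A ↦ DAB
    C ↦ DCC
    D ↦ DD
    B ↦ AC  (constrained at step 1)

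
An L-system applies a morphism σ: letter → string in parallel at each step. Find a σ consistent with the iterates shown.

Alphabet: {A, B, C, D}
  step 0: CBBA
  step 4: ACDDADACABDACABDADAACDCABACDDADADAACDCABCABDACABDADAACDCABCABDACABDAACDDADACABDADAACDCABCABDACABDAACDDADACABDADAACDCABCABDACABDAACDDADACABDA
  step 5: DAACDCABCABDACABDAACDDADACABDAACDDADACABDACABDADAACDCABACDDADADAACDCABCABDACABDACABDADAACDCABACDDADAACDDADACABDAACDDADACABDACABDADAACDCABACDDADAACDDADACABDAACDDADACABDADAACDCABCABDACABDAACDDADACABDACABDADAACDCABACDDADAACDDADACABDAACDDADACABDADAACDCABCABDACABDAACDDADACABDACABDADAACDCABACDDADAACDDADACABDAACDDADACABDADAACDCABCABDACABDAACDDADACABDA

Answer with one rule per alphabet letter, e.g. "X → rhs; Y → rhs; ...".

A->DA, B->DA, C->ACD, D->CAB

  step 4 ⇒ step 5: ACDDADACABDACABDADAACDCABACDDADADAACDCABCABDACABDADAACDCABCABDACABDAACDDADACABDADAACDCABCABDACABDAACDDADACABDADAACDCABCABDACABDAACDDADACABDA ⇒ DA·ACD·CAB·CAB·DA·CAB·DA·ACD·DA·DA·CAB·DA·ACD·DA·DA·CAB·DA·CAB·DA·DA·ACD·CAB·ACD·DA·DA·DA·ACD·CAB·CAB·DA·CAB·DA·CAB·DA·DA·ACD·CAB·ACD·DA·DA·ACD·DA·DA·CAB·DA·ACD·DA·DA·CAB·DA·CAB·DA·DA·ACD·CAB·ACD·DA·DA·ACD·DA·DA·CAB·DA·ACD·DA·DA·CAB·DA·DA·ACD·CAB·CAB·DA·CAB·DA·ACD·DA·DA·CAB·DA·CAB·DA·DA·ACD·CAB·ACD·DA·DA·ACD·DA·DA·CAB·DA·ACD·DA·DA·CAB·DA·DA·ACD·CAB·CAB·DA·CAB·DA·ACD·DA·DA·CAB·DA·CAB·DA·DA·ACD·CAB·ACD·DA·DA·ACD·DA·DA·CAB·DA·ACD·DA·DA·CAB·DA·DA·ACD·CAB·CAB·DA·CAB·DA·ACD·DA·DA·CAB·DA
    A ↦ DA
    B ↦ DA
    C ↦ ACD
    D ↦ CAB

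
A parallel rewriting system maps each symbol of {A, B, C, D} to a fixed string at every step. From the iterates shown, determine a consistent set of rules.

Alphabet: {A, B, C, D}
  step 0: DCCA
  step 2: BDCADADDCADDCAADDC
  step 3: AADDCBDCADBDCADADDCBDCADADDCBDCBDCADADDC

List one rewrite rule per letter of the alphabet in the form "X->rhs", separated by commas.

A->BDC, B->A, C->DC, D->AD

  step 2 ⇒ step 3: BDCADADDCADDCAADDC ⇒ A·AD·DC·BDC·AD·BDC·AD·AD·DC·BDC·AD·AD·DC·BDC·BDC·AD·AD·DC
    A ↦ BDC
    B ↦ A
    C ↦ DC
    D ↦ AD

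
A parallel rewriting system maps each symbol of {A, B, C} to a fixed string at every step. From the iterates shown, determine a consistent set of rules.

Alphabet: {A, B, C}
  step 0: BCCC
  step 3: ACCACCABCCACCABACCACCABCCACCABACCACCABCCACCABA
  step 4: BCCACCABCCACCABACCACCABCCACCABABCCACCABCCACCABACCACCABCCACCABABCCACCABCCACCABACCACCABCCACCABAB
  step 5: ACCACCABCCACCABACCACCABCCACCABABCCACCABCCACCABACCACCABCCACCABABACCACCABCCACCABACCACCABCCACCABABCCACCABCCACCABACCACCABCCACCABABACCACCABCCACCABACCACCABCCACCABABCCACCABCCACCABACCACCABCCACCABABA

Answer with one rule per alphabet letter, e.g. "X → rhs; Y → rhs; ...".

A->B, B->A, C->CCA

  step 4 ⇒ step 5: BCCACCABCCACCABACCACCABCCACCABABCCACCABCCACCABACCACCABCCACCABABCCACCABCCACCABACCACCABCCACCABAB ⇒ A·CCA·CCA·B·CCA·CCA·B·A·CCA·CCA·B·CCA·CCA·B·A·B·CCA·CCA·B·CCA·CCA·B·A·CCA·CCA·B·CCA·CCA·B·A·B·A·CCA·CCA·B·CCA·CCA·B·A·CCA·CCA·B·CCA·CCA·B·A·B·CCA·CCA·B·CCA·CCA·B·A·CCA·CCA·B·CCA·CCA·B·A·B·A·CCA·CCA·B·CCA·CCA·B·A·CCA·CCA·B·CCA·CCA·B·A·B·CCA·CCA·B·CCA·CCA·B·A·CCA·CCA·B·CCA·CCA·B·A·B·A
    A ↦ B
    B ↦ A
    C ↦ CCA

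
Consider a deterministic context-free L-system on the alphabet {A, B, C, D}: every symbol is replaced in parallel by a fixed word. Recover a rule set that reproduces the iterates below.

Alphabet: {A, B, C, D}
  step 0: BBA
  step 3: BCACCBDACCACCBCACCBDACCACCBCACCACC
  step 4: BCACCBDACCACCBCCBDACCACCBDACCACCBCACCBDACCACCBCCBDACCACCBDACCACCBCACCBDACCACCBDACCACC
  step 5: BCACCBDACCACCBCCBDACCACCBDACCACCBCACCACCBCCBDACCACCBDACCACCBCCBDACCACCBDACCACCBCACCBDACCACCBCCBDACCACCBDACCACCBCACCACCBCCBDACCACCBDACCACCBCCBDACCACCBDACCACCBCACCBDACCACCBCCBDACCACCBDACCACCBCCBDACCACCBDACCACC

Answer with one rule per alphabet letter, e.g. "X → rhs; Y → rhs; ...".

  step 4 ⇒ step 5: BCACCBDACCACCBCCBDACCACCBDACCACCBCACCBDACCACCBCCBDACCACCBDACCACCBCACCBDACCACCBDACCACC ⇒ BC·ACC·BD·ACC·ACC·BC·C·BD·ACC·ACC·BD·ACC·ACC·BC·ACC·ACC·BC·C·BD·ACC·ACC·BD·ACC·ACC·BC·C·BD·ACC·ACC·BD·ACC·ACC·BC·ACC·BD·ACC·ACC·BC·C·BD·ACC·ACC·BD·ACC·ACC·BC·ACC·ACC·BC·C·BD·ACC·ACC·BD·ACC·ACC·BC·C·BD·ACC·ACC·BD·ACC·ACC·BC·ACC·BD·ACC·ACC·BC·C·BD·ACC·ACC·BD·ACC·ACC·BC·C·BD·ACC·ACC·BD·ACC·ACC
    A ↦ BD
    B ↦ BC
    C ↦ ACC
    D ↦ C

A->BD, B->BC, C->ACC, D->C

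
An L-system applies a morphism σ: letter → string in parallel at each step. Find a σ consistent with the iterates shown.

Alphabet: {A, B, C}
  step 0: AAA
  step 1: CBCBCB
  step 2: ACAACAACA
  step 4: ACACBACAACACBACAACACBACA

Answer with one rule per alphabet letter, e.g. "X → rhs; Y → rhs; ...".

A->CB, B->CA, C->A

  step 1 ⇒ step 2: CBCBCB ⇒ A·CA·A·CA·A·CA
    B ↦ CA
    C ↦ A
  step 0 ⇒ step 1: AAA ⇒ CB·CB·CB
    A ↦ CB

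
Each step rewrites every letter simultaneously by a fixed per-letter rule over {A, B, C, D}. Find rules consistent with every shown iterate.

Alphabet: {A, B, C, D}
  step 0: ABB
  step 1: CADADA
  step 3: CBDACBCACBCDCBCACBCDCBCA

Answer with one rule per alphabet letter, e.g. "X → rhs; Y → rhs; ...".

A->CA, B->DA, C->CB, D->CD

  step 0 ⇒ step 1: ABB ⇒ CA·DA·DA
    A ↦ CA
    B ↦ DA
    C ↦ CB  (constrained at step 1)
    D ↦ CD  (constrained at step 1)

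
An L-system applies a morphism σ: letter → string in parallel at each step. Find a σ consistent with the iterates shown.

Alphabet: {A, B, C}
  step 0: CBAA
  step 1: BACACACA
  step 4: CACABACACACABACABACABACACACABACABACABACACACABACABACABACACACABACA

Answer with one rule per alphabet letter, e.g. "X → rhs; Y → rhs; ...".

A->CA, B->CA, C->BA

  step 0 ⇒ step 1: CBAA ⇒ BA·CA·CA·CA
    A ↦ CA
    B ↦ CA
    C ↦ BA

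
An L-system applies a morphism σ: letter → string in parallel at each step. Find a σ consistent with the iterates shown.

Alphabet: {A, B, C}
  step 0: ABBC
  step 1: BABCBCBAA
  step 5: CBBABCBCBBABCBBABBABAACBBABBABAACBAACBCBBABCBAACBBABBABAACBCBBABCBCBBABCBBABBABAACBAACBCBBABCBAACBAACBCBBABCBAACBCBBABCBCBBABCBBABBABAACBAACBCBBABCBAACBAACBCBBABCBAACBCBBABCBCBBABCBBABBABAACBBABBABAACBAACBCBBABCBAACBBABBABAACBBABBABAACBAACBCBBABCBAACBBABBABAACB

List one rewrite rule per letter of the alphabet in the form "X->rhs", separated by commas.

  step 0 ⇒ step 1: ABBC ⇒ BAB·CB·CB·AA
    A ↦ BAB
    B ↦ CB
    C ↦ AA

A->BAB, B->CB, C->AA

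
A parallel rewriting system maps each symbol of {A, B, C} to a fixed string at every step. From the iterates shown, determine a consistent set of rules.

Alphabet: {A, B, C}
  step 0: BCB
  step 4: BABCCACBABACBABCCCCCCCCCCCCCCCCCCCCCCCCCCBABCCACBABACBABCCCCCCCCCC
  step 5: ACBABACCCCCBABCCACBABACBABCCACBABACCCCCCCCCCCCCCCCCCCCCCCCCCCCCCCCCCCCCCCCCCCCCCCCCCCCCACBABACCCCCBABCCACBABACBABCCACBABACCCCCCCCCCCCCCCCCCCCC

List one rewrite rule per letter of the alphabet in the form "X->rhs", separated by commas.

A->BAB, B->AC, C->CC

  step 4 ⇒ step 5: BABCCACBABACBABCCCCCCCCCCCCCCCCCCCCCCCCCCBABCCACBABACBABCCCCCCCCCC ⇒ AC·BAB·AC·CC·CC·BAB·CC·AC·BAB·AC·BAB·CC·AC·BAB·AC·CC·CC·CC·CC·CC·CC·CC·CC·CC·CC·CC·CC·CC·CC·CC·CC·CC·CC·CC·CC·CC·CC·CC·CC·CC·CC·AC·BAB·AC·CC·CC·BAB·CC·AC·BAB·AC·BAB·CC·AC·BAB·AC·CC·CC·CC·CC·CC·CC·CC·CC·CC·CC
    A ↦ BAB
    B ↦ AC
    C ↦ CC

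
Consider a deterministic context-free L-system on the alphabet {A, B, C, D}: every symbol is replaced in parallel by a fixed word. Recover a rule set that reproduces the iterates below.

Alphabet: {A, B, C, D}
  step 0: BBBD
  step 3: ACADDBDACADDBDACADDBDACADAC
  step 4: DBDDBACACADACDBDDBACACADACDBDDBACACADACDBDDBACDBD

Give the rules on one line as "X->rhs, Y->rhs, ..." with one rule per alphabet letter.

  step 3 ⇒ step 4: ACADDBDACADDBDACADDBDACADAC ⇒ DB·D·DB·AC·AC·AD·AC·DB·D·DB·AC·AC·AD·AC·DB·D·DB·AC·AC·AD·AC·DB·D·DB·AC·DB·D
    A ↦ DB
    B ↦ AD
    C ↦ D
    D ↦ AC

A->DB, B->AD, C->D, D->AC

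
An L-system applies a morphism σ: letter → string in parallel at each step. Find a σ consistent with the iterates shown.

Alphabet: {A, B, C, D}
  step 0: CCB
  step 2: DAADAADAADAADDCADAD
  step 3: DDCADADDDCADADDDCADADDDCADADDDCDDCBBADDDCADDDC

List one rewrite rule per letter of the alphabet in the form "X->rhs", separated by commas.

A->AD, B->DAA, C->BB, D->DDC

  step 2 ⇒ step 3: DAADAADAADAADDCADAD ⇒ DDC·AD·AD·DDC·AD·AD·DDC·AD·AD·DDC·AD·AD·DDC·DDC·BB·AD·DDC·AD·DDC
    A ↦ AD
    C ↦ BB
    D ↦ DDC
    B ↦ DAA  (constrained at step 0)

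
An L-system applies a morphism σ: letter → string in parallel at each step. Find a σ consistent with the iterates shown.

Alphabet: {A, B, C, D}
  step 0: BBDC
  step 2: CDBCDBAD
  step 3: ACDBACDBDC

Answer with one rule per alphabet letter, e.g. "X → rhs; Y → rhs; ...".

A->D, B->DB, C->A, D->C

  step 2 ⇒ step 3: CDBCDBAD ⇒ A·C·DB·A·C·DB·D·C
    A ↦ D
    B ↦ DB
    C ↦ A
    D ↦ C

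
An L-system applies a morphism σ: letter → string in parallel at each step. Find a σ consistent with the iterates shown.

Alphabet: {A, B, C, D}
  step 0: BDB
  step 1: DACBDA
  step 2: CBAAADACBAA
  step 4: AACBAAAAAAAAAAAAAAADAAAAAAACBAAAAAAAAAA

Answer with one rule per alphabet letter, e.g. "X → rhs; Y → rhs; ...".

  step 1 ⇒ step 2: DACBDA ⇒ CB·AA·A·DA·CB·AA
    A ↦ AA
    B ↦ DA
    C ↦ A
    D ↦ CB

A->AA, B->DA, C->A, D->CB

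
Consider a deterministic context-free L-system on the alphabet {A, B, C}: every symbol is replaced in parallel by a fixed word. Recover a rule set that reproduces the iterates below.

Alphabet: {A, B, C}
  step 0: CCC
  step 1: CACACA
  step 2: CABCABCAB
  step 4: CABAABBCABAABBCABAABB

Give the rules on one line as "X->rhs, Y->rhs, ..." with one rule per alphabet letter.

A->B, B->AA, C->CA

  step 1 ⇒ step 2: CACACA ⇒ CA·B·CA·B·CA·B
    A ↦ B
    C ↦ CA
    B ↦ AA  (constrained at step 2)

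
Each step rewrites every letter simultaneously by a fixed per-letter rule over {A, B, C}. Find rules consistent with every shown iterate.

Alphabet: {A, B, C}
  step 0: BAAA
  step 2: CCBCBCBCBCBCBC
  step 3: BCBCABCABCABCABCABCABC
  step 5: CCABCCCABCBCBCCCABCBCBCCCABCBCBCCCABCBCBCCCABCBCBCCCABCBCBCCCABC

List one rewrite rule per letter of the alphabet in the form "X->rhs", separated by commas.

  step 2 ⇒ step 3: CCBCBCBCBCBCBC ⇒ BC·BC·A·BC·A·BC·A·BC·A·BC·A·BC·A·BC
    B ↦ A
    C ↦ BC
    A ↦ CC  (constrained at step 0)

A->CC, B->A, C->BC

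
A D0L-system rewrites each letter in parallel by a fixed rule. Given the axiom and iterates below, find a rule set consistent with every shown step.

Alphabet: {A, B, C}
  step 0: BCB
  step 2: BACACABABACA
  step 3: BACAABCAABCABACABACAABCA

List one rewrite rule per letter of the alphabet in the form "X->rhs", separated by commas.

A->CA, B->BA, C->AB

  step 2 ⇒ step 3: BACACABABACA ⇒ BA·CA·AB·CA·AB·CA·BA·CA·BA·CA·AB·CA
    A ↦ CA
    B ↦ BA
    C ↦ AB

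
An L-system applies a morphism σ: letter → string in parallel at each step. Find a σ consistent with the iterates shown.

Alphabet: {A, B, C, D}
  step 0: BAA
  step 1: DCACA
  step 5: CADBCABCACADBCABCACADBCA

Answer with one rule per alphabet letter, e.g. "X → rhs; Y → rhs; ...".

  step 0 ⇒ step 1: BAA ⇒ D·CA·CA
    A ↦ CA
    B ↦ D
    C ↦ B  (constrained at step 1)
    D ↦ CA  (constrained at step 1)

A->CA, B->D, C->B, D->CA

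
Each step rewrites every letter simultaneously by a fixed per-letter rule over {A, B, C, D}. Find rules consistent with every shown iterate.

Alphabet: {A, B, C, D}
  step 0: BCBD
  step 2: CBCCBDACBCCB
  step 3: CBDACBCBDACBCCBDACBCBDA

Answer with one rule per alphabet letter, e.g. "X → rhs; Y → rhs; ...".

  step 2 ⇒ step 3: CBCCBDACBCCB ⇒ CB·DA·CB·CB·DA·C·BC·CB·DA·CB·CB·DA
    A ↦ BC
    B ↦ DA
    C ↦ CB
    D ↦ C

A->BC, B->DA, C->CB, D->C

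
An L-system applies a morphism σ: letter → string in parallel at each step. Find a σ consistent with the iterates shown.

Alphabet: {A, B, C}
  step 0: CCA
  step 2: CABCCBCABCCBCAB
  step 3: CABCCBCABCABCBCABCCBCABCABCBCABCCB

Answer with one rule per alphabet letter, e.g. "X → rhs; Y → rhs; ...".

A->C, B->CB, C->CAB

  step 2 ⇒ step 3: CABCCBCABCCBCAB ⇒ CAB·C·CB·CAB·CAB·CB·CAB·C·CB·CAB·CAB·CB·CAB·C·CB
    A ↦ C
    B ↦ CB
    C ↦ CAB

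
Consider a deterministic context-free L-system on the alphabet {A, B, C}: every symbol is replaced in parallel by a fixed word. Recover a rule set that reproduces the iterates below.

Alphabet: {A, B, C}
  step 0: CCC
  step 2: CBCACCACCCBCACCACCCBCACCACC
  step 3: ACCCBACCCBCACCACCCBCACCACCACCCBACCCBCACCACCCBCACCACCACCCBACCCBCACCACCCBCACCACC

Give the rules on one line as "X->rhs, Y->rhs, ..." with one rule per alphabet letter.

A->CBC, B->CB, C->ACC

  step 2 ⇒ step 3: CBCACCACCCBCACCACCCBCACCACC ⇒ ACC·CB·ACC·CBC·ACC·ACC·CBC·ACC·ACC·ACC·CB·ACC·CBC·ACC·ACC·CBC·ACC·ACC·ACC·CB·ACC·CBC·ACC·ACC·CBC·ACC·ACC
    A ↦ CBC
    B ↦ CB
    C ↦ ACC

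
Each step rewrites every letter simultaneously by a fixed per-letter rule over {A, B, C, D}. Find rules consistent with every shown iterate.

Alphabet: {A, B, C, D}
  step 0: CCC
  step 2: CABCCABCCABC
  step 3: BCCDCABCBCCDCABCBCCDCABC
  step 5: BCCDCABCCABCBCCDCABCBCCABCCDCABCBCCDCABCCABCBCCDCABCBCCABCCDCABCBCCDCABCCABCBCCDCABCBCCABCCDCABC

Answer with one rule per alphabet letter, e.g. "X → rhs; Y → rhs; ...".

A->CD, B->CA, C->BC, D->CA

  step 2 ⇒ step 3: CABCCABCCABC ⇒ BC·CD·CA·BC·BC·CD·CA·BC·BC·CD·CA·BC
    A ↦ CD
    B ↦ CA
    C ↦ BC
    D ↦ CA  (constrained at step 3)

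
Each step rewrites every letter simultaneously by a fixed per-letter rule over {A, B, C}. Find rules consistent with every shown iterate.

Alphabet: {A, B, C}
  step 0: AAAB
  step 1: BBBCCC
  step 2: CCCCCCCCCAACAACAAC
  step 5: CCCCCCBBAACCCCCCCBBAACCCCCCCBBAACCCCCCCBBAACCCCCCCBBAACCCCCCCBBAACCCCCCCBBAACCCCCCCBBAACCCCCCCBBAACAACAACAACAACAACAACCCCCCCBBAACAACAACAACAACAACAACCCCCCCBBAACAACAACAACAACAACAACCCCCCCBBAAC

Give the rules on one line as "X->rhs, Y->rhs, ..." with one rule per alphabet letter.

A->B, B->CCC, C->AAC

  step 1 ⇒ step 2: BBBCCC ⇒ CCC·CCC·CCC·AAC·AAC·AAC
    B ↦ CCC
    C ↦ AAC
  step 0 ⇒ step 1: AAAB ⇒ B·B·B·CCC
    A ↦ B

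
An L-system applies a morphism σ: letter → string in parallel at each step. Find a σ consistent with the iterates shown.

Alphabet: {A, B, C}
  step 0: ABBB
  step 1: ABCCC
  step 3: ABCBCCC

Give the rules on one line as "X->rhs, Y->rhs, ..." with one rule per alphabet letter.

  step 0 ⇒ step 1: ABBB ⇒ AB·C·C·C
    A ↦ AB
    B ↦ C
    C ↦ B  (constrained at step 1)

A->AB, B->C, C->B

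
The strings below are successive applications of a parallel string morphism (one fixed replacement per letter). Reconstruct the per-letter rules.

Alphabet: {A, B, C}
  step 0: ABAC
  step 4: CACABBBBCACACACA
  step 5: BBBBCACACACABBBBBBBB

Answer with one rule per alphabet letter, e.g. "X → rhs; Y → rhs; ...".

A->B, B->CA, C->B

  step 4 ⇒ step 5: CACABBBBCACACACA ⇒ B·B·B·B·CA·CA·CA·CA·B·B·B·B·B·B·B·B
    A ↦ B
    B ↦ CA
    C ↦ B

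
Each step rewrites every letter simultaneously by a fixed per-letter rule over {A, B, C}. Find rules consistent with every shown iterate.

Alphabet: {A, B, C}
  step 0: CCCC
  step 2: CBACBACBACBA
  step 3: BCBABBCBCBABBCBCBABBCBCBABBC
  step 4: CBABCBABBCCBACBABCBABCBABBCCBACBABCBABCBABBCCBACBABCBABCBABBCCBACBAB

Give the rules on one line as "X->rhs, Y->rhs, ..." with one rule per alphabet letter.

A->BBC, B->CBA, C->B

  step 3 ⇒ step 4: BCBABBCBCBABBCBCBABBCBCBABBC ⇒ CBA·B·CBA·BBC·CBA·CBA·B·CBA·B·CBA·BBC·CBA·CBA·B·CBA·B·CBA·BBC·CBA·CBA·B·CBA·B·CBA·BBC·CBA·CBA·B
    A ↦ BBC
    B ↦ CBA
    C ↦ B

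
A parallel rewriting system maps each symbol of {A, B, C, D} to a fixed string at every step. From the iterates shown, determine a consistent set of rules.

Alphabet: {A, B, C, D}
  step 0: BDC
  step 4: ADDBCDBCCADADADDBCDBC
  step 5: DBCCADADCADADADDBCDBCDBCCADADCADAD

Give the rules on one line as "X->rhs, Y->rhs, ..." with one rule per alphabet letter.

A->DB, B->AD, C->AD, D->C

  step 4 ⇒ step 5: ADDBCDBCCADADADDBCDBC ⇒ DB·C·C·AD·AD·C·AD·AD·AD·DB·C·DB·C·DB·C·C·AD·AD·C·AD·AD
    A ↦ DB
    B ↦ AD
    C ↦ AD
    D ↦ C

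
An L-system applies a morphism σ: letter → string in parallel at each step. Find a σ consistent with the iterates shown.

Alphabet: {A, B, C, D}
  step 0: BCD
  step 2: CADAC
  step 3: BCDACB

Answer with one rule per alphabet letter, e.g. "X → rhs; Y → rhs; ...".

  step 2 ⇒ step 3: CADAC ⇒ B·C·DA·C·B
    A ↦ C
    C ↦ B
    D ↦ DA
    B ↦ A  (constrained at step 0)

A->C, B->A, C->B, D->DA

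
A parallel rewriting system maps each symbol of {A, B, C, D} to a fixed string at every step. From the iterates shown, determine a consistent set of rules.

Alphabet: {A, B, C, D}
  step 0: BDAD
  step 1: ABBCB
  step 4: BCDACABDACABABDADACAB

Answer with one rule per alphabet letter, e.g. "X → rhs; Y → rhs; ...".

A->C, B->AB, C->DA, D->B

  step 0 ⇒ step 1: BDAD ⇒ AB·B·C·B
    A ↦ C
    B ↦ AB
    D ↦ B
    C ↦ DA  (constrained at step 1)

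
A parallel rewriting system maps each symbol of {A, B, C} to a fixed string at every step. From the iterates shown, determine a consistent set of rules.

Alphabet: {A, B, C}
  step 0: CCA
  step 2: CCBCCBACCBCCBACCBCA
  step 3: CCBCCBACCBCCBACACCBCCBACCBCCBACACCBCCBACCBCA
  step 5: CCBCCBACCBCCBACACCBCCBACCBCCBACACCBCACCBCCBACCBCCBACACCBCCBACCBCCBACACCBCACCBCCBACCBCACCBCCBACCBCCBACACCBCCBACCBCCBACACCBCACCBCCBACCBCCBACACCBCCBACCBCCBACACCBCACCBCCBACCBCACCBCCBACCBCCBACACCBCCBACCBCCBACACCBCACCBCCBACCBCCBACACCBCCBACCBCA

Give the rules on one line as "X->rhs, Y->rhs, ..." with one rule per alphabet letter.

  step 2 ⇒ step 3: CCBCCBACCBCCBACCBCA ⇒ CCB·CCB·A·CCB·CCB·A·CA·CCB·CCB·A·CCB·CCB·A·CA·CCB·CCB·A·CCB·CA
    A ↦ CA
    B ↦ A
    C ↦ CCB

A->CA, B->A, C->CCB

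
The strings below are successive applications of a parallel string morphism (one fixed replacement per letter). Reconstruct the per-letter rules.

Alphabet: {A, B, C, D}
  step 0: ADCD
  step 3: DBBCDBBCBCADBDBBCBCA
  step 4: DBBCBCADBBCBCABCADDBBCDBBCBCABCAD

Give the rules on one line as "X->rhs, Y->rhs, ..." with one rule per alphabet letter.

A->D, B->BC, C->A, D->DB

  step 3 ⇒ step 4: DBBCDBBCBCADBDBBCBCA ⇒ DB·BC·BC·A·DB·BC·BC·A·BC·A·D·DB·BC·DB·BC·BC·A·BC·A·D
    A ↦ D
    B ↦ BC
    C ↦ A
    D ↦ DB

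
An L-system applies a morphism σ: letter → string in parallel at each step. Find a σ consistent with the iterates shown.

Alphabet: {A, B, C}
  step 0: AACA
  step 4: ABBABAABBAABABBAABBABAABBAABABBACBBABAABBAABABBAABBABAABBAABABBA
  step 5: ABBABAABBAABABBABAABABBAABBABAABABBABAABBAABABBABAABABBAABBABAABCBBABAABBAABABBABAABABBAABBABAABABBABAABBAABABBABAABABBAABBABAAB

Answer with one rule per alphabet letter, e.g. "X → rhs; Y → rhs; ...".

A->AB, B->BA, C->CB

  step 4 ⇒ step 5: ABBABAABBAABABBAABBABAABBAABABBACBBABAABBAABABBAABBABAABBAABABBA ⇒ AB·BA·BA·AB·BA·AB·AB·BA·BA·AB·AB·BA·AB·BA·BA·AB·AB·BA·BA·AB·BA·AB·AB·BA·BA·AB·AB·BA·AB·BA·BA·AB·CB·BA·BA·AB·BA·AB·AB·BA·BA·AB·AB·BA·AB·BA·BA·AB·AB·BA·BA·AB·BA·AB·AB·BA·BA·AB·AB·BA·AB·BA·BA·AB
    A ↦ AB
    B ↦ BA
    C ↦ CB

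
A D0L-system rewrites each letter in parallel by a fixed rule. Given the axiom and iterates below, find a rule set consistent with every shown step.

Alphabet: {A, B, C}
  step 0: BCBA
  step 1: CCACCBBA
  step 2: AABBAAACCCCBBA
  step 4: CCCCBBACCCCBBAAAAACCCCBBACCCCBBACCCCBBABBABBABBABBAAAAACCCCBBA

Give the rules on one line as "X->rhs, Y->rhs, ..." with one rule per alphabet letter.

A->BBA, B->CC, C->A

  step 1 ⇒ step 2: CCACCBBA ⇒ A·A·BBA·A·A·CC·CC·BBA
    A ↦ BBA
    B ↦ CC
    C ↦ A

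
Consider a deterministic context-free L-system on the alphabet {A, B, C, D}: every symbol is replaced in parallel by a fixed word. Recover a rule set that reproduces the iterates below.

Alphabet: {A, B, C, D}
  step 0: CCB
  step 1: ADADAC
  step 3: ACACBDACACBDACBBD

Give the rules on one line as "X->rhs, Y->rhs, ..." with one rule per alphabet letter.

  step 0 ⇒ step 1: CCB ⇒ AD·AD·AC
    B ↦ AC
    C ↦ AD
    A ↦ B  (constrained at step 1)
    D ↦ BD  (constrained at step 1)

A->B, B->AC, C->AD, D->BD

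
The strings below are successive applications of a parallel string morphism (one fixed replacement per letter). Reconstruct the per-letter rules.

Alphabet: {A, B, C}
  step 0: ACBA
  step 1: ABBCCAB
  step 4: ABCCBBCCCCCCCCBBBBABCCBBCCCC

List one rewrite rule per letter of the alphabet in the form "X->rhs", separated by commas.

  step 0 ⇒ step 1: ACBA ⇒ AB·B·CC·AB
    A ↦ AB
    B ↦ CC
    C ↦ B

A->AB, B->CC, C->B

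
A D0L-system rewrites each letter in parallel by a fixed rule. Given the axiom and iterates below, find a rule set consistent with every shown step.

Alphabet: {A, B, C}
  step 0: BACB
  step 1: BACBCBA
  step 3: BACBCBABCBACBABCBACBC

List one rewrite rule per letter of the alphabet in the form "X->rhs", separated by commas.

  step 0 ⇒ step 1: BACB ⇒ BA·C·BC·BA
    A ↦ C
    B ↦ BA
    C ↦ BC

A->C, B->BA, C->BC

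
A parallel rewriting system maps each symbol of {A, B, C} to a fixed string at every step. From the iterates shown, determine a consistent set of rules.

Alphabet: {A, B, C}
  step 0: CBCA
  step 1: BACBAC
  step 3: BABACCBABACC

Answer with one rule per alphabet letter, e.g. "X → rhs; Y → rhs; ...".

  step 0 ⇒ step 1: CBCA ⇒ BA·C·BA·C
    A ↦ C
    B ↦ C
    C ↦ BA

A->C, B->C, C->BA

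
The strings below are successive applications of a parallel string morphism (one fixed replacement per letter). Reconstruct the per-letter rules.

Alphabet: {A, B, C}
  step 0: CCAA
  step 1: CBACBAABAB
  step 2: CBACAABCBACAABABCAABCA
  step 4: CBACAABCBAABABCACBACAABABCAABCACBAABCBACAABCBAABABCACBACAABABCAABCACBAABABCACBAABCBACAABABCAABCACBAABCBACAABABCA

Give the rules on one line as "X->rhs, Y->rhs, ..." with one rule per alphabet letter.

A->AB, B->CA, C->CBA

  step 1 ⇒ step 2: CBACBAABAB ⇒ CBA·CA·AB·CBA·CA·AB·AB·CA·AB·CA
    A ↦ AB
    B ↦ CA
    C ↦ CBA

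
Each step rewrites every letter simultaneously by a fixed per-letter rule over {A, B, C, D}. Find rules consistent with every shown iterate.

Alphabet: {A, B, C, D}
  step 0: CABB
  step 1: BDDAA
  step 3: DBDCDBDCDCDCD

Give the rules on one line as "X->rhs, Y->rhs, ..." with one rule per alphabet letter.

  step 0 ⇒ step 1: CABB ⇒ BD·D·A·A
    A ↦ D
    B ↦ A
    C ↦ BD
    D ↦ CD  (constrained at step 1)

A->D, B->A, C->BD, D->CD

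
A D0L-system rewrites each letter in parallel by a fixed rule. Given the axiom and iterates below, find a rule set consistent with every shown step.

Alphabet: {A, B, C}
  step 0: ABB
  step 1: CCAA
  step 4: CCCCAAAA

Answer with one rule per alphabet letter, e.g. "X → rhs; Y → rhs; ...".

  step 0 ⇒ step 1: ABB ⇒ CC·A·A
    A ↦ CC
    B ↦ A
    C ↦ B  (constrained at step 1)

A->CC, B->A, C->B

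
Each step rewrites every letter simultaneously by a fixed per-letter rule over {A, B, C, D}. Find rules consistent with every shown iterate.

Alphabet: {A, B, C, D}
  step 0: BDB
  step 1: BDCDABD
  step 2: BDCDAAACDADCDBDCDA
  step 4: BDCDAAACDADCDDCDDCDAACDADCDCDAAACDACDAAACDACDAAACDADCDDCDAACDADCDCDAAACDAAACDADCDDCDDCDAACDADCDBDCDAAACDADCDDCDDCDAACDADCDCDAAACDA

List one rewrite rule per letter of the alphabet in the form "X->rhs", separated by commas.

  step 1 ⇒ step 2: BDCDABD ⇒ BD·CDA·AA·CDA·DCD·BD·CDA
    A ↦ DCD
    B ↦ BD
    C ↦ AA
    D ↦ CDA

A->DCD, B->BD, C->AA, D->CDA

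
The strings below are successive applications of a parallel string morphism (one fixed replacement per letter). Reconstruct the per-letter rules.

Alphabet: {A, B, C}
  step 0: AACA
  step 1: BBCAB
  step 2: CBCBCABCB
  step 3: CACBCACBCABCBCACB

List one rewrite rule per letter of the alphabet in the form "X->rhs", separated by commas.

A->B, B->CB, C->CA

  step 2 ⇒ step 3: CBCBCABCB ⇒ CA·CB·CA·CB·CA·B·CB·CA·CB
    A ↦ B
    B ↦ CB
    C ↦ CA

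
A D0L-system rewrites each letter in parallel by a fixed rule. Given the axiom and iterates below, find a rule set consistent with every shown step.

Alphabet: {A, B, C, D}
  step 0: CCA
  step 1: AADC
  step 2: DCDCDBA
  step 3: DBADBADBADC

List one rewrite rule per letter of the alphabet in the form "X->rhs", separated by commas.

A->DC, B->A, C->A, D->DB

  step 2 ⇒ step 3: DCDCDBA ⇒ DB·A·DB·A·DB·A·DC
    A ↦ DC
    B ↦ A
    C ↦ A
    D ↦ DB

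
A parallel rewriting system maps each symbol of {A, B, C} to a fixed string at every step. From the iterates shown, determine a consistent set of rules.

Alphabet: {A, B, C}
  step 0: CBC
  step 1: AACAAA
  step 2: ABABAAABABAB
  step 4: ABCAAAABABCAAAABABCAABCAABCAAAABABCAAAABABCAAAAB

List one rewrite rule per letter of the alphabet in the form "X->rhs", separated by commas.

A->AB, B->CA, C->AA

  step 1 ⇒ step 2: AACAAA ⇒ AB·AB·AA·AB·AB·AB
    A ↦ AB
    C ↦ AA
  step 0 ⇒ step 1: CBC ⇒ AA·CA·AA
    B ↦ CA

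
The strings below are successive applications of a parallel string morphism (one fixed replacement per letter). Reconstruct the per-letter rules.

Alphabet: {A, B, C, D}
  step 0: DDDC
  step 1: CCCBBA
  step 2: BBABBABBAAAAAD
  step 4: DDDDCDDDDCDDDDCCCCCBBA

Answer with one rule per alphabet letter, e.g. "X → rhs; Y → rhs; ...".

A->D, B->AA, C->BBA, D->C

  step 1 ⇒ step 2: CCCBBA ⇒ BBA·BBA·BBA·AA·AA·D
    A ↦ D
    B ↦ AA
    C ↦ BBA
  step 0 ⇒ step 1: DDDC ⇒ C·C·C·BBA
    D ↦ C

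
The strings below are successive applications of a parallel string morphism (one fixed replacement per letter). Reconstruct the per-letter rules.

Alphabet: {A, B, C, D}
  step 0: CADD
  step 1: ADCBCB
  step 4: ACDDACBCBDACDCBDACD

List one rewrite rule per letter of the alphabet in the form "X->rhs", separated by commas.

A->D, B->CD, C->A, D->CB

  step 0 ⇒ step 1: CADD ⇒ A·D·CB·CB
    A ↦ D
    C ↦ A
    D ↦ CB
    B ↦ CD  (constrained at step 1)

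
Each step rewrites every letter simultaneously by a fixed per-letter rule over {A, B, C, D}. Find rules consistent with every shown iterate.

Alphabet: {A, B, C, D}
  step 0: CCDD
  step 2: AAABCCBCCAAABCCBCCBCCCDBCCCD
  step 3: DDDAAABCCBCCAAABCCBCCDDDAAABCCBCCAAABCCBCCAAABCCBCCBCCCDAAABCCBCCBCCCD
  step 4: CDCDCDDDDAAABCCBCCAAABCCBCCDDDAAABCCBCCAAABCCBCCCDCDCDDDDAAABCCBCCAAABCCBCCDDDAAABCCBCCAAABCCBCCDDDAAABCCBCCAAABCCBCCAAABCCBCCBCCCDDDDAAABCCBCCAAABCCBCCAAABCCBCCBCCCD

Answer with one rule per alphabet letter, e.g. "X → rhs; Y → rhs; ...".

  step 3 ⇒ step 4: DDDAAABCCBCCAAABCCBCCDDDAAABCCBCCAAABCCBCCAAABCCBCCBCCCDAAABCCBCCBCCCD ⇒ CD·CD·CD·D·D·D·AAA·BCC·BCC·AAA·BCC·BCC·D·D·D·AAA·BCC·BCC·AAA·BCC·BCC·CD·CD·CD·D·D·D·AAA·BCC·BCC·AAA·BCC·BCC·D·D·D·AAA·BCC·BCC·AAA·BCC·BCC·D·D·D·AAA·BCC·BCC·AAA·BCC·BCC·AAA·BCC·BCC·BCC·CD·D·D·D·AAA·BCC·BCC·AAA·BCC·BCC·AAA·BCC·BCC·BCC·CD
    A ↦ D
    B ↦ AAA
    C ↦ BCC
    D ↦ CD

A->D, B->AAA, C->BCC, D->CD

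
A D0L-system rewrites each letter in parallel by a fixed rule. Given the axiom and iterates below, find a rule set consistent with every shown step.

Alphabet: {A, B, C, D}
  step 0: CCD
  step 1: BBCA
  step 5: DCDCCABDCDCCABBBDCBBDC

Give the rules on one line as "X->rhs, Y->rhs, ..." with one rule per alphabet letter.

A->B, B->DC, C->B, D->CA

  step 0 ⇒ step 1: CCD ⇒ B·B·CA
    C ↦ B
    D ↦ CA
    A ↦ B  (constrained at step 1)
    B ↦ DC  (constrained at step 1)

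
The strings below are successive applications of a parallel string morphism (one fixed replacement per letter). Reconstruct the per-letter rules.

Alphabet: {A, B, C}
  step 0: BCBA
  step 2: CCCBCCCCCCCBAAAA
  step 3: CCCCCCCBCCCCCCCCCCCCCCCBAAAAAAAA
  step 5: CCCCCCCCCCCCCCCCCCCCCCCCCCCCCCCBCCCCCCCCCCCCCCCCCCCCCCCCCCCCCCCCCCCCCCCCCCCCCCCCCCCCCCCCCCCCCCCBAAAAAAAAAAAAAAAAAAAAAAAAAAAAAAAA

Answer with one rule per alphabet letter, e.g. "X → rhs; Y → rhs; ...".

  step 2 ⇒ step 3: CCCBCCCCCCCBAAAA ⇒ CC·CC·CC·CB·CC·CC·CC·CC·CC·CC·CC·CB·AA·AA·AA·AA
    A ↦ AA
    B ↦ CB
    C ↦ CC

A->AA, B->CB, C->CC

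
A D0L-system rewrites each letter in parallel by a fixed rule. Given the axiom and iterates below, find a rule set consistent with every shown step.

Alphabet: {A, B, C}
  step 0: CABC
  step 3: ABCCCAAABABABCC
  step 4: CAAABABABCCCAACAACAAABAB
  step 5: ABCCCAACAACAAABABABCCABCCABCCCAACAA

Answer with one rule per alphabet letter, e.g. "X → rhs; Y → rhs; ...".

  step 4 ⇒ step 5: CAAABABABCCCAACAACAAABAB ⇒ AB·C·C·C·AA·C·AA·C·AA·AB·AB·AB·C·C·AB·C·C·AB·C·C·C·AA·C·AA
    A ↦ C
    B ↦ AA
    C ↦ AB

A->C, B->AA, C->AB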